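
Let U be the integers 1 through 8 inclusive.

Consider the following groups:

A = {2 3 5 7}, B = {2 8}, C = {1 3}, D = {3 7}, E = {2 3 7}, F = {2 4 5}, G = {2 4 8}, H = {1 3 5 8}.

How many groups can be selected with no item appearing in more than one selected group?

2

D, G are pairwise disjoint (D={3,7}; G={2,4,8}).
Every remaining group overlaps one of these, and no 3 of the listed groups are pairwise disjoint, so 2 is the maximum.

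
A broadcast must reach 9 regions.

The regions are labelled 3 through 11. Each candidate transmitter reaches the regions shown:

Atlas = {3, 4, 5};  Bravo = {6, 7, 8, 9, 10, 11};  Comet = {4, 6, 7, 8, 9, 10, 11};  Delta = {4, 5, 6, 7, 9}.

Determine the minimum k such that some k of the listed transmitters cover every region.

2

Take {Atlas, Bravo}. Their union is {3, 4, 5, 6, 7, 8, 9, 10, 11}, which is all 9 regions.
No single transmitter has all 9 regions (the largest, Comet, has 7), so 2 is optimal.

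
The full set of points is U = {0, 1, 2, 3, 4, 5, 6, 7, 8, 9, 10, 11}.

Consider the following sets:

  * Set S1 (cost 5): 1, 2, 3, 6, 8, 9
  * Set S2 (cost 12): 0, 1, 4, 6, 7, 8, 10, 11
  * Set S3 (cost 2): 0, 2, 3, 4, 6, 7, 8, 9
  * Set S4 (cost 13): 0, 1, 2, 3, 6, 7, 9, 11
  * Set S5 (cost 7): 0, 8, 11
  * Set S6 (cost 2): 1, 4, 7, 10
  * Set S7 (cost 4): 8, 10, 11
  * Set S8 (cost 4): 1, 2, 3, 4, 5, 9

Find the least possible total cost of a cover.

S3, S7, S8 together cover every point (S3 ∪ S7 ∪ S8 = {0, 1, 2, 3, 4, 5, 6, 7, 8, 9, 10, 11}); total cost 2 + 4 + 4 = 10.
The greedy pick S3, S6, S7, S8 costs 12; no covering selection beats 10.

10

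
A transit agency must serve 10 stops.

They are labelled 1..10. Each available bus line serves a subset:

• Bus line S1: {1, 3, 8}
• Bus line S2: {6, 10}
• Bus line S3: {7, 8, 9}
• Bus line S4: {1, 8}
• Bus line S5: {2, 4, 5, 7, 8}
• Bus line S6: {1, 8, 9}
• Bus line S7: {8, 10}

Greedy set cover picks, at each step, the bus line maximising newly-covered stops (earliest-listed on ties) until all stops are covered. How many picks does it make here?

Greedy: pick S5 (covers 5 new) → pick S1 (covers 2 new) → pick S2 (covers 2 new) → pick S3 (covers 1 new). Total picks: 4.

4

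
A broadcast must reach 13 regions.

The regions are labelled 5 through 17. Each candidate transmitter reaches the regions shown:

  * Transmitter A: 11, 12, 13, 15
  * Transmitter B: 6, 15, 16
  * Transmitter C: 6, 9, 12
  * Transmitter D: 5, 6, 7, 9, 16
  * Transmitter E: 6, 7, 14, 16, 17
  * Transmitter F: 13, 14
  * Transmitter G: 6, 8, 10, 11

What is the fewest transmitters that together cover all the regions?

A and D and E and G together: A ∪ D ∪ E ∪ G = {5, 6, 7, 8, 9, 10, 11, 12, 13, 14, 15, 16, 17} — every region is covered.
Only G contains 8, so G is forced; the remaining 9 regions need at least 3 more transmitters (each remaining transmitter adds at most 4) — so at least 4 transmitters are needed, and 4 is optimal.

4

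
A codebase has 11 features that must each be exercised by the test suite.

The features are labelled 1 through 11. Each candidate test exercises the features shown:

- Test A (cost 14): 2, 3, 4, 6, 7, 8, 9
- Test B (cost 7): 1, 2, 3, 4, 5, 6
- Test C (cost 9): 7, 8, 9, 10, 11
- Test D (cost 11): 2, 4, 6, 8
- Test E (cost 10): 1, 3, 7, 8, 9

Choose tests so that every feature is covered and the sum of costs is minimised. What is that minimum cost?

16

B, C together cover every feature (B ∪ C = {1, 2, 3, 4, 5, 6, 7, 8, 9, 10, 11}); total cost 7 + 9 = 16.
No covering selection has total cost below 16.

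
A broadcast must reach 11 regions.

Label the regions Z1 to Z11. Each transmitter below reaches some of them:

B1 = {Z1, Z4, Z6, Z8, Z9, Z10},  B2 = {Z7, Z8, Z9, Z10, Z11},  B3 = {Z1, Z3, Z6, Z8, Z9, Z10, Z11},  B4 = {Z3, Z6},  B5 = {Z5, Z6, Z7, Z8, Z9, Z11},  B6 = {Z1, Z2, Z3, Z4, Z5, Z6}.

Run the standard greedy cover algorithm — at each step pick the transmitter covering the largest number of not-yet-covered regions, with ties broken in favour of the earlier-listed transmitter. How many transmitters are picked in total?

3

Greedy: pick B3 (covers 7 new) → pick B6 (covers 3 new) → pick B2 (covers 1 new). Total picks: 3.
(The true minimum cover uses only 2 transmitters, so greedy is not optimal here.)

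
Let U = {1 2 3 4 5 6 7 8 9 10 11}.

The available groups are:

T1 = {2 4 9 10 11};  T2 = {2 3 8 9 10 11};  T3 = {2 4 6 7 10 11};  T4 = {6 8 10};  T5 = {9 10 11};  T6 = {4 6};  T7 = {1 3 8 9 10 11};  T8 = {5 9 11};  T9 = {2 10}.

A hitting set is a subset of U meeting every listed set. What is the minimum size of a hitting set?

Take H = {2, 6, 11}. Each listed group contains at least one of these, so H is a hitting set of size 3.
The groups T6, T8, T9 are pairwise disjoint, so any hitting set needs a separate item for each — at least 3. Hence 3 is optimal.

3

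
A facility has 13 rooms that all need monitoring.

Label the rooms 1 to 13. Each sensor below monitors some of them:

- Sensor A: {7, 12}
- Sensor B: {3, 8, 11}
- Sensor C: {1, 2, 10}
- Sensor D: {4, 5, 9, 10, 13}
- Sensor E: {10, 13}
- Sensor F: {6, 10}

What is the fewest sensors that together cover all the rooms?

Take {A, B, C, D, F}. Their union is {1, 2, 3, 4, 5, 6, 7, 8, 9, 10, 11, 12, 13}, which is all 13 rooms.
No 4 of the 6 sensors cover everything (all 15 combinations miss at least one room), so 5 is optimal.

5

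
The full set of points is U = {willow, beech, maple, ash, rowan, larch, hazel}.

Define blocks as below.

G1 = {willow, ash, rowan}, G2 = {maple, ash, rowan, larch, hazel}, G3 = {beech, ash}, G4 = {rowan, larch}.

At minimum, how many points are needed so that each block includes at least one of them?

2

H = {ash, rowan} meets every block (each contains at least one member of H), and |H| = 2.
The blocks G3, G4 are pairwise disjoint, so any hitting set needs a separate point for each — at least 2. Hence 2 is optimal.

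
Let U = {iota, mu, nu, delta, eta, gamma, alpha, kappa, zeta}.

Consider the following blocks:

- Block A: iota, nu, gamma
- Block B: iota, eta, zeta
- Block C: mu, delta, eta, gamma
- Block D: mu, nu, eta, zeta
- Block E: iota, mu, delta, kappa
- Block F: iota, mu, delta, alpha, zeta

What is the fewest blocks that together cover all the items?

4

A and B and E and F together: A ∪ B ∪ E ∪ F = {iota, mu, nu, delta, eta, gamma, alpha, kappa, zeta} — every item is covered.
No 3 of the 6 blocks cover everything (all 20 combinations miss at least one item), so 4 is optimal.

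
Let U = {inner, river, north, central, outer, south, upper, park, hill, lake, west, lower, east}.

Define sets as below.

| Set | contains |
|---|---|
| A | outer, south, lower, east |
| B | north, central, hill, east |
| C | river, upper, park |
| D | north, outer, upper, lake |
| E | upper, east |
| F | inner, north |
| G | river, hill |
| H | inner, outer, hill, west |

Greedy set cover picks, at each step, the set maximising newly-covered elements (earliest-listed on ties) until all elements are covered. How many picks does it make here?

5

Greedy: pick A (covers 4 new) → pick B (covers 3 new) → pick C (covers 3 new) → pick H (covers 2 new) → pick D (covers 1 new). Total picks: 5.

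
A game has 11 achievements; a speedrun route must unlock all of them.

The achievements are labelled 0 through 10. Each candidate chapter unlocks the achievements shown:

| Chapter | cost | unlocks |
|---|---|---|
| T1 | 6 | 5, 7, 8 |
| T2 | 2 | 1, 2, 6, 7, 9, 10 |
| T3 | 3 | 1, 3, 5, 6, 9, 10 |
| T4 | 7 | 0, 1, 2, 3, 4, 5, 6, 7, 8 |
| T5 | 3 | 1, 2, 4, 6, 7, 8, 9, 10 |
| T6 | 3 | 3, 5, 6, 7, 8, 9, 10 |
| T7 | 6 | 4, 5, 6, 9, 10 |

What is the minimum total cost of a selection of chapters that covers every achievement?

9

T2, T4 together cover every achievement (T2 ∪ T4 = {0, 1, 2, 3, 4, 5, 6, 7, 8, 9, 10}); total cost 2 + 7 = 9.
The greedy pick T2, T6, T5, T4 costs 15; no covering selection beats 9.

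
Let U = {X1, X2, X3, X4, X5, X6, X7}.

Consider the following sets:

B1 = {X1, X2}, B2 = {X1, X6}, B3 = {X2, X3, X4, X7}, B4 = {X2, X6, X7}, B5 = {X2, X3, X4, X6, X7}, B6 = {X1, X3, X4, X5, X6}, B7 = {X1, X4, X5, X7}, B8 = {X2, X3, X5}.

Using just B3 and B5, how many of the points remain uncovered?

2

Union of B3, B5 = {X2, X3, X4, X6, X7}.
Not covered: X1, X5 — 2 points.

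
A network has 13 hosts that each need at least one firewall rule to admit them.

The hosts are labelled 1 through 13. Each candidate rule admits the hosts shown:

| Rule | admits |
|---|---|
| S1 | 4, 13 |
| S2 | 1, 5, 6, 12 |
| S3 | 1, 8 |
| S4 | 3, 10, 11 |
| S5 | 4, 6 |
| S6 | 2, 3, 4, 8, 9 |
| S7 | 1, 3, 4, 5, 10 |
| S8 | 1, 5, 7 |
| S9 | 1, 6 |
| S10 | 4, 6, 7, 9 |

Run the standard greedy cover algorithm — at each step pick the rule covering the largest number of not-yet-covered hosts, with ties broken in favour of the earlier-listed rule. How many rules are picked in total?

Greedy: pick S6 (covers 5 new) → pick S2 (covers 4 new) → pick S4 (covers 2 new) → pick S1 (covers 1 new) → pick S8 (covers 1 new). Total picks: 5.

5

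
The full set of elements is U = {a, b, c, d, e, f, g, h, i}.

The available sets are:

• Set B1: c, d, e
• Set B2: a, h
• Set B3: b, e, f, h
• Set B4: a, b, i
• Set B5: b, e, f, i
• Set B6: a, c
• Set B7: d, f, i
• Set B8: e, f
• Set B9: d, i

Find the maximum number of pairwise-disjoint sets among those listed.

B2, B8, B9 are pairwise disjoint (B2={a,h}; B8={e,f}; B9={d,i}).
Every remaining set overlaps one of these, and no 4 of the listed sets are pairwise disjoint, so 3 is the maximum.

3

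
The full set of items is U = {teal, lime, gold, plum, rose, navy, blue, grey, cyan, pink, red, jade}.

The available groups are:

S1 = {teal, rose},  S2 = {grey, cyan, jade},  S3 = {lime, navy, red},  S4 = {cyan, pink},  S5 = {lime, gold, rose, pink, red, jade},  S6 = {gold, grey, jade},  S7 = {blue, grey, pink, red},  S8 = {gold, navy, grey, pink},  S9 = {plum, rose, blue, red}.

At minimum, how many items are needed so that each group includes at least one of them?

4

The 4 items {teal, grey, pink, red} hit every group.
The groups S1, S3, S4, S6 are pairwise disjoint, so any hitting set needs a separate item for each — at least 4. Hence 4 is optimal.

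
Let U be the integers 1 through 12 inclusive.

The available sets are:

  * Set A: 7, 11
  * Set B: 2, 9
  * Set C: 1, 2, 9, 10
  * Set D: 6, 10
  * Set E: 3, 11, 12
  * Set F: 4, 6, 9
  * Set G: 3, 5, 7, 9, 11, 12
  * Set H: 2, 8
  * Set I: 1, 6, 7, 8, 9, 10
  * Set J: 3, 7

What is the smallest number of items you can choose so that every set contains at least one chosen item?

4

Take T = {2, 3, 6, 7}. Each listed set contains at least one of these, so T is a hitting set of size 4.
No choice of 3 items meets every set, so 4 is the minimum.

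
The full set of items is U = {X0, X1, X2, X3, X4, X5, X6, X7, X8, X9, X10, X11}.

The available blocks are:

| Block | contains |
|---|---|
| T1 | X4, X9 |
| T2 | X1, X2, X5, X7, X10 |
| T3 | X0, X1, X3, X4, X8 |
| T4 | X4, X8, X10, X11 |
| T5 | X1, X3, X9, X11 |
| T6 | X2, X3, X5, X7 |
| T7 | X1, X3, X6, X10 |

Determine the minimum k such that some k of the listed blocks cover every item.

4

Take {T2, T3, T5, T7}. Their union is {X0, X1, X2, X3, X4, X5, X6, X7, X8, X9, X10, X11}, which is all 12 items.
Only T7 contains X6, so T7 is forced; the remaining 8 items need at least 3 more blocks (each remaining block adds at most 3) — so at least 4 blocks are needed, and 4 is optimal.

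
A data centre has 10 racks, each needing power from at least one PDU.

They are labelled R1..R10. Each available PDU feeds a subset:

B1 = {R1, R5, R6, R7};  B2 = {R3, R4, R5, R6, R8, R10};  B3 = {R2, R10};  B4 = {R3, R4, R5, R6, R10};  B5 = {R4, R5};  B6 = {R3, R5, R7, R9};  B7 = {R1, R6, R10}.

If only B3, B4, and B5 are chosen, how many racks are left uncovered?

4

Union of B3, B4, B5 = {R2, R3, R4, R5, R6, R10}.
Not covered: R1, R7, R8, R9 — 4 racks.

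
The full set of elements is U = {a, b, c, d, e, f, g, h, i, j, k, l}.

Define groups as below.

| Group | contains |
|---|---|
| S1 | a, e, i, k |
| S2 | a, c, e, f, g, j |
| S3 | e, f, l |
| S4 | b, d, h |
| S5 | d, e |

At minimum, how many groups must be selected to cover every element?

4

S1, S2, S3, and S4 cover everything between them: the union {a, b, c, d, e, f, g, h, i, j, k, l} is all of U.
Only S3 contains l, so S3 is forced; the remaining 9 elements need at least 3 more groups (each remaining group adds at most 4) — so at least 4 groups are needed, and 4 is optimal.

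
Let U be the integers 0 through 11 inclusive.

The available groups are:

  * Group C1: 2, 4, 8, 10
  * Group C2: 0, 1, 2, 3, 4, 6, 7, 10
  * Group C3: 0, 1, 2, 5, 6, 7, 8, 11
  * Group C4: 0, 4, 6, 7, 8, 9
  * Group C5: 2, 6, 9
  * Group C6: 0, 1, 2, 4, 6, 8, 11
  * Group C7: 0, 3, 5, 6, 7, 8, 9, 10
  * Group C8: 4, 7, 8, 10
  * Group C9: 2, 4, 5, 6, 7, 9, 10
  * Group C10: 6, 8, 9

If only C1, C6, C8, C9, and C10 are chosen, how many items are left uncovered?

1

Union of C1, C6, C8, C9, C10 = {0, 1, 2, 4, 5, 6, 7, 8, 9, 10, 11}.
Not covered: 3 — 1 item.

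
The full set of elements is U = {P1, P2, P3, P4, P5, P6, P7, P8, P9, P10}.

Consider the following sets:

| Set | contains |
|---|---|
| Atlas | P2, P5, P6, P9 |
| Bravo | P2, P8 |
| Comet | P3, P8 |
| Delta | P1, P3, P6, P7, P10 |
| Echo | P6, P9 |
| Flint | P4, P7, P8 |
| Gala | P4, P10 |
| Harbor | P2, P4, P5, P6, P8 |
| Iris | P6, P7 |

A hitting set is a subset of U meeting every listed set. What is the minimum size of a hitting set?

3

H = {P4, P6, P8} meets every set (each contains at least one member of H), and |H| = 3.
The sets Bravo, Gala, Iris are pairwise disjoint, so any hitting set needs a separate element for each — at least 3. Hence 3 is optimal.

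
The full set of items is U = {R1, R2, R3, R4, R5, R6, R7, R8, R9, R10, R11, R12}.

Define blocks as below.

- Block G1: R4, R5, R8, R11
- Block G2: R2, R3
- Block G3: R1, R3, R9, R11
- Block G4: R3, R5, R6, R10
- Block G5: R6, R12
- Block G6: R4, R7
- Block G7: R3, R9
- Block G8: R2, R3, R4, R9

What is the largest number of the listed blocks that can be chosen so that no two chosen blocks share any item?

G1, G5, G7 are pairwise disjoint (G1={R4,R5,R8,R11}; G5={R6,R12}; G7={R3,R9}).
Every remaining block overlaps one of these, and no 4 of the listed blocks are pairwise disjoint, so 3 is the maximum.

3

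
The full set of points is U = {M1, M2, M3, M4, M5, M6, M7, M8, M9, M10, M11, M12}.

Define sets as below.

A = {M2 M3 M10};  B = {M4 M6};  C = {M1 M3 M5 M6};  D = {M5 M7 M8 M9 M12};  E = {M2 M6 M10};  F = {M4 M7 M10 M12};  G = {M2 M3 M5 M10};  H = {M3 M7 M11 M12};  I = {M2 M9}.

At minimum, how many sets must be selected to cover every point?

A and B and C and D and H together: A ∪ B ∪ C ∪ D ∪ H = {M1, M2, M3, M4, M5, M6, M7, M8, M9, M10, M11, M12} — every point is covered.
No 4 of the 9 sets cover everything (all 126 combinations miss at least one point), so 5 is optimal.

5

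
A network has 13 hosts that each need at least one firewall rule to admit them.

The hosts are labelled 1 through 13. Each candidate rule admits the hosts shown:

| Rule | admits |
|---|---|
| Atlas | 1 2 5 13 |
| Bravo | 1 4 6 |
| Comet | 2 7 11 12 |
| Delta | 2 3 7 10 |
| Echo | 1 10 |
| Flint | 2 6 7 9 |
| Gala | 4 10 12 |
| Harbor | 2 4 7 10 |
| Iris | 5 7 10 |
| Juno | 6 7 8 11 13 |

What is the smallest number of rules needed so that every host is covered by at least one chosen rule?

5

Atlas and Delta and Flint and Gala and Juno together: Atlas ∪ Delta ∪ Flint ∪ Gala ∪ Juno = {1, 2, 3, 4, 5, 6, 7, 8, 9, 10, 11, 12, 13} — every host is covered.
No 4 of the 10 rules cover everything (all 210 combinations miss at least one host), so 5 is optimal.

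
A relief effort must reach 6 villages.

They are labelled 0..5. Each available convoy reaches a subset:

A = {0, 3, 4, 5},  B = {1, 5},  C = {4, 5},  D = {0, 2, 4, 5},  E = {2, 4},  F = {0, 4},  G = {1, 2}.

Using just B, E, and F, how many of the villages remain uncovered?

1

Union of B, E, F = {0, 1, 2, 4, 5}.
Not covered: 3 — 1 village.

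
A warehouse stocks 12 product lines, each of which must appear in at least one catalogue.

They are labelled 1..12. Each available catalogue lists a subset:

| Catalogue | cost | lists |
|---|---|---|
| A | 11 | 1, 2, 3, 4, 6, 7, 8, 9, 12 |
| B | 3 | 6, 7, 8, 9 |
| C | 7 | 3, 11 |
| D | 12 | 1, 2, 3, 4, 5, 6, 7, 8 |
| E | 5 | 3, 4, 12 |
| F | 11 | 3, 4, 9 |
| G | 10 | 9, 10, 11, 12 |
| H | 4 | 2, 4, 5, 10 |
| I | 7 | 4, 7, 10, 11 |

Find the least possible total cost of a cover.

22

D, G together cover every product (D ∪ G = {1, 2, 3, 4, 5, 6, 7, 8, 9, 10, 11, 12}); total cost 12 + 10 = 22.
The greedy pick B, H, E, C, A costs 30; no covering selection beats 22.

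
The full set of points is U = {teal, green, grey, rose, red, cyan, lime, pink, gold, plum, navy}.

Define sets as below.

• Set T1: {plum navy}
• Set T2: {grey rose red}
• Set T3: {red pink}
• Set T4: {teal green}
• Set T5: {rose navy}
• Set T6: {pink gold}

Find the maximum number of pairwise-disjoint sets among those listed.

T1, T2, T4, T6 are pairwise disjoint (T1={plum,navy}; T2={grey,rose,red}; T4={teal,green}; T6={pink,gold}).
Every remaining set overlaps one of these, and no 5 of the listed sets are pairwise disjoint, so 4 is the maximum.

4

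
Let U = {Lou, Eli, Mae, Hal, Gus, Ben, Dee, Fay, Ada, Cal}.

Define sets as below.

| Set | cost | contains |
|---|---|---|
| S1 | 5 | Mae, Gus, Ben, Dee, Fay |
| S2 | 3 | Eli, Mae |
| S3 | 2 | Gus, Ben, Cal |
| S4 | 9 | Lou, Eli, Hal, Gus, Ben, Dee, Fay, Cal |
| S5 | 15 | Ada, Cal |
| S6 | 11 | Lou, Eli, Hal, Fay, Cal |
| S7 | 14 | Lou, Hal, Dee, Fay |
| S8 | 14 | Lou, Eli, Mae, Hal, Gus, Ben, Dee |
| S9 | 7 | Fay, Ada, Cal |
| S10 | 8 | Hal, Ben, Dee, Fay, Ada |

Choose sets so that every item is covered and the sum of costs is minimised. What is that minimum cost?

19

S2, S4, S9 together cover every item (S2 ∪ S4 ∪ S9 = {Lou, Eli, Mae, Hal, Gus, Ben, Dee, Fay, Ada, Cal}); total cost 3 + 9 + 7 = 19.
The greedy pick S3, S2, S10, S4 costs 22; no covering selection beats 19.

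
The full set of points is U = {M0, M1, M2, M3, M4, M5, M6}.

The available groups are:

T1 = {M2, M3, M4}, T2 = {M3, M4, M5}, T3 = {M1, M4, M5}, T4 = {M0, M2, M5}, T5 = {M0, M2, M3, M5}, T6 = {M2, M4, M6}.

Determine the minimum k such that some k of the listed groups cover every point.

3

Take {T3, T5, T6}. Their union is {M0, M1, M2, M3, M4, M5, M6}, which is all 7 points.
Only T3 contains M1, so T3 is forced; the remaining 4 points need at least 2 more groups (each remaining group adds at most 3) — so at least 3 groups are needed, and 3 is optimal.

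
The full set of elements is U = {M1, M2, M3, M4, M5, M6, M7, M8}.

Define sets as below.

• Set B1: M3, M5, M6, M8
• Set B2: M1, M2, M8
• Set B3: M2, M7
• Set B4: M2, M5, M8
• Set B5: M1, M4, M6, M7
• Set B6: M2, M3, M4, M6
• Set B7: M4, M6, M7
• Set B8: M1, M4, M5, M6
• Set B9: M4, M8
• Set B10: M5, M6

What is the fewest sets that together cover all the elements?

B1, B4, and B5 cover everything between them: the union {M1, M2, M3, M4, M5, M6, M7, M8} is all of U.
No 2 of the 10 sets cover everything (all 45 combinations miss at least one element), so 3 is optimal.

3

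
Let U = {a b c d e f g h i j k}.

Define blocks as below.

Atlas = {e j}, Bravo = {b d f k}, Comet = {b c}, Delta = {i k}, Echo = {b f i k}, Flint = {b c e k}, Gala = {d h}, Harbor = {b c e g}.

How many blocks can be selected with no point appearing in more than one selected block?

4

Atlas, Comet, Delta, Gala are pairwise disjoint (Atlas={e,j}; Comet={b,c}; Delta={i,k}; Gala={d,h}).
Every remaining block overlaps one of these, and no 5 of the listed blocks are pairwise disjoint, so 4 is the maximum.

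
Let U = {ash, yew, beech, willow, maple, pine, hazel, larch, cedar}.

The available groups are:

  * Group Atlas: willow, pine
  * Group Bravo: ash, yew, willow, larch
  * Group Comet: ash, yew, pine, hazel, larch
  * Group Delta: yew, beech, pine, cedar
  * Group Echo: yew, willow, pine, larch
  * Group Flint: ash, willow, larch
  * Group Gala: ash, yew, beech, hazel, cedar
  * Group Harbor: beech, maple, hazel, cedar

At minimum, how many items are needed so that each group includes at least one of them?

H = {beech, pine, larch} meets every group (each contains at least one member of H), and |H| = 3.
No choice of 2 items meets every group, so 3 is the minimum.

3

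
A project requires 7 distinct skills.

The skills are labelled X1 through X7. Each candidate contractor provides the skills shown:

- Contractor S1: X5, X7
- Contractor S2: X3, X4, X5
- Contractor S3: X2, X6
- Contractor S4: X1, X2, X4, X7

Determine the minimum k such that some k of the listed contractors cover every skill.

3

S2 and S3 and S4 together: S2 ∪ S3 ∪ S4 = {X1, X2, X3, X4, X5, X6, X7} — every skill is covered.
Only S4 contains X1, so S4 is forced; the remaining 3 skills need at least 2 more contractors (each remaining contractor adds at most 2) — so at least 3 contractors are needed, and 3 is optimal.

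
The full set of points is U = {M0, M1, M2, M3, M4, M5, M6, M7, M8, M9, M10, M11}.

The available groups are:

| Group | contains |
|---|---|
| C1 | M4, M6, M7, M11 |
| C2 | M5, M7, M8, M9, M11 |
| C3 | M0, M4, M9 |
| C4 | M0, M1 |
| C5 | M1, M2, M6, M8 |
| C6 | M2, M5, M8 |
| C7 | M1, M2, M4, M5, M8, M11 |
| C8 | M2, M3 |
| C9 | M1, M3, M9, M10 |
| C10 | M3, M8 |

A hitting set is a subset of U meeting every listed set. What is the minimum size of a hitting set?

The 4 points {M0, M3, M6, M8} hit every group.
No choice of 3 points meets every group, so 4 is the minimum.

4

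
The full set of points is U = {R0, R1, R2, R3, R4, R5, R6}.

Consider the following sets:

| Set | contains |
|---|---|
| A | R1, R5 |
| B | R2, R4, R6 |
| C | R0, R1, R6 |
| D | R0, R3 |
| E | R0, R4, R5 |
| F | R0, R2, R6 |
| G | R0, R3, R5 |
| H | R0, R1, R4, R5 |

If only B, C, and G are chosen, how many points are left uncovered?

0

Union of B, C, G = {R0, R1, R2, R3, R4, R5, R6} — that's every point, so 0 are uncovered.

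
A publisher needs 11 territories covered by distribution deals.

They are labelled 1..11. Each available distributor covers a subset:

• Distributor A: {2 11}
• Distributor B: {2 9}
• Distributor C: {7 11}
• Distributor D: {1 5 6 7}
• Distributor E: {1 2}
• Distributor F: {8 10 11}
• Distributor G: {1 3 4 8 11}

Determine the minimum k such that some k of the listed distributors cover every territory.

4

Take {B, D, F, G}. Their union is {1, 2, 3, 4, 5, 6, 7, 8, 9, 10, 11}, which is all 11 territories.
No 3 of the 7 distributors cover everything (all 35 combinations miss at least one territory), so 4 is optimal.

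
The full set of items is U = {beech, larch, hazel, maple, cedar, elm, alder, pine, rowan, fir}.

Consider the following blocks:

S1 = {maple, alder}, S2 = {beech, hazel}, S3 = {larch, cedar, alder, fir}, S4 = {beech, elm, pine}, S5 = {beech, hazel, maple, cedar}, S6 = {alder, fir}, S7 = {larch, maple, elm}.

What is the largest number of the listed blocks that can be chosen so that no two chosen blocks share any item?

3

S2, S6, S7 are pairwise disjoint (S2={beech,hazel}; S6={alder,fir}; S7={larch,maple,elm}).
Every remaining block overlaps one of these, and no 4 of the listed blocks are pairwise disjoint, so 3 is the maximum.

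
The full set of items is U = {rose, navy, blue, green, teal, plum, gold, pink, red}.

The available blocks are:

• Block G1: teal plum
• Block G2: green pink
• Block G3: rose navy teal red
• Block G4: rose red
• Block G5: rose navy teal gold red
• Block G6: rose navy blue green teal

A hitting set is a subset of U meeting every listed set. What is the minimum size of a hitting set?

3

Take H = {green, teal, red}. Each listed block contains at least one of these, so H is a hitting set of size 3.
The blocks G1, G2, G4 are pairwise disjoint, so any hitting set needs a separate item for each — at least 3. Hence 3 is optimal.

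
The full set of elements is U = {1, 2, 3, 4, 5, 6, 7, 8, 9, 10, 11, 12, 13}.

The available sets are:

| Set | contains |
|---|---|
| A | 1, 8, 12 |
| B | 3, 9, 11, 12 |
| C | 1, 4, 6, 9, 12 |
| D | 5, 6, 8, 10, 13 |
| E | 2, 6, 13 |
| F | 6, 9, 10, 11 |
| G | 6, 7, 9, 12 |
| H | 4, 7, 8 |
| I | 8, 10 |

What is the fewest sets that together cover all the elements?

5

Take {B, C, D, E, H}. Their union is {1, 2, 3, 4, 5, 6, 7, 8, 9, 10, 11, 12, 13}, which is all 13 elements.
No 4 of the 9 sets cover everything (all 126 combinations miss at least one element), so 5 is optimal.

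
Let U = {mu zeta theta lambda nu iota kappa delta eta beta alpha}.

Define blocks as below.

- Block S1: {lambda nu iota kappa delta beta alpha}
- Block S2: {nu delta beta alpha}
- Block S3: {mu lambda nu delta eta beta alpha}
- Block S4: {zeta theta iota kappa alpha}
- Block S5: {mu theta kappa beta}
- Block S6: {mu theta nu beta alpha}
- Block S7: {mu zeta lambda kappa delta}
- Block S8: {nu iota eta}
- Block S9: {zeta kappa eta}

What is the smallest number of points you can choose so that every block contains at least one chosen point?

The 2 points {nu, kappa} hit every block.
The blocks S7, S8 are pairwise disjoint, so any hitting set needs a separate point for each — at least 2. Hence 2 is optimal.

2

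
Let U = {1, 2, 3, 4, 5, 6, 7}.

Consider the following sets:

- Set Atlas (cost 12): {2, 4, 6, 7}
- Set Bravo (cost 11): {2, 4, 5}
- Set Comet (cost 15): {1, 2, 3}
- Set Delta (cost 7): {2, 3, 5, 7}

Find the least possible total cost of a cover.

34

Atlas, Comet, Delta together cover every element (Atlas ∪ Comet ∪ Delta = {1, 2, 3, 4, 5, 6, 7}); total cost 12 + 15 + 7 = 34.
No covering selection has total cost below 34.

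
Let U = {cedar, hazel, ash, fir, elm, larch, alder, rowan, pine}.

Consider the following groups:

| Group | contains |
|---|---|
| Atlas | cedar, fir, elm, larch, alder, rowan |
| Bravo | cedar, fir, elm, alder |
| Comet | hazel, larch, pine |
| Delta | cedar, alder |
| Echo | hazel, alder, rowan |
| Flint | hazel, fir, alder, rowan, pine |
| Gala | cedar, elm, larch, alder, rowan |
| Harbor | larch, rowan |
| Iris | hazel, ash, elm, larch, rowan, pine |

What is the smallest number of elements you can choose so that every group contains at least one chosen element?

Take H = {larch, alder}. Each listed group contains at least one of these, so H is a hitting set of size 2.
The groups Delta, Harbor are pairwise disjoint, so any hitting set needs a separate element for each — at least 2. Hence 2 is optimal.

2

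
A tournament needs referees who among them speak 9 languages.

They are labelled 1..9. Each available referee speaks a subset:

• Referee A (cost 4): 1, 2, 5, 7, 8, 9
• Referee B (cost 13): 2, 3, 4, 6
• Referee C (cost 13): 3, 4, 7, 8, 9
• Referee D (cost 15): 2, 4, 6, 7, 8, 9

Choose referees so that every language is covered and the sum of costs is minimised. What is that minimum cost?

A, B together cover every language (A ∪ B = {1, 2, 3, 4, 5, 6, 7, 8, 9}); total cost 4 + 13 = 17.
No covering selection has total cost below 17.

17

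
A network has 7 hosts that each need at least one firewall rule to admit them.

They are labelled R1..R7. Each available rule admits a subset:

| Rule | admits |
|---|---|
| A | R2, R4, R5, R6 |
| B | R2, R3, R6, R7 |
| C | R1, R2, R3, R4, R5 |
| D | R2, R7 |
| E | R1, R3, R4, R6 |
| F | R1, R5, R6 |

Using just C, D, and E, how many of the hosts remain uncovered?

0

Union of C, D, E = {R1, R2, R3, R4, R5, R6, R7} — that's every host, so 0 are uncovered.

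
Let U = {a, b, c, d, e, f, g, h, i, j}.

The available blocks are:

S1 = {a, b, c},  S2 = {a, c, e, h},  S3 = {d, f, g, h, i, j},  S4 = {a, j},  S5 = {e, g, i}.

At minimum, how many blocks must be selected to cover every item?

3

S1 and S2 and S3 together: S1 ∪ S2 ∪ S3 = {a, b, c, d, e, f, g, h, i, j} — every item is covered.
Only S1 contains b, so S1 is forced; the remaining 7 items need at least 2 more blocks (each remaining block adds at most 6) — so at least 3 blocks are needed, and 3 is optimal.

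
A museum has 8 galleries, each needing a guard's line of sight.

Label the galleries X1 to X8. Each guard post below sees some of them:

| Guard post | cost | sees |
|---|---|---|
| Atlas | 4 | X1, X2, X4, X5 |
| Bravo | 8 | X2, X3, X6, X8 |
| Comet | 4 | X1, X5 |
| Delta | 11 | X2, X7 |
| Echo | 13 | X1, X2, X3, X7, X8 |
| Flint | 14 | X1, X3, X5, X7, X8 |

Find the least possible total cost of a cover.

23

Atlas, Bravo, Delta together cover every gallery (Atlas ∪ Bravo ∪ Delta = {X1, X2, X3, X4, X5, X6, X7, X8}); total cost 4 + 8 + 11 = 23.
No covering selection has total cost below 23.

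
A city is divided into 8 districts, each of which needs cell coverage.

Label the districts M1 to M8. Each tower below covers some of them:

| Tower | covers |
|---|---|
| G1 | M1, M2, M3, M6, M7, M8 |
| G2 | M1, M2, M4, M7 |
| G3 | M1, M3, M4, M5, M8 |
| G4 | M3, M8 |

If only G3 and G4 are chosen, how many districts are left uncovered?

3

Union of G3, G4 = {M1, M3, M4, M5, M8}.
Not covered: M2, M6, M7 — 3 districts.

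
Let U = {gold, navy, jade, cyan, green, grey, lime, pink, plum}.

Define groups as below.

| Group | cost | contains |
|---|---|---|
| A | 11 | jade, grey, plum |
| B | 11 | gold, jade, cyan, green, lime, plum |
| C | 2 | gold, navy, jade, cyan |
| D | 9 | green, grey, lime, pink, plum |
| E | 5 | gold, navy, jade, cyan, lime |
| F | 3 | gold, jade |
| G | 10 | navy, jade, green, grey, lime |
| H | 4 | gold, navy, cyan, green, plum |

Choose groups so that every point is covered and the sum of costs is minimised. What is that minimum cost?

C, D together cover every point (C ∪ D = {gold, navy, jade, cyan, green, grey, lime, pink, plum}); total cost 2 + 9 = 11.
No covering selection has total cost below 11.

11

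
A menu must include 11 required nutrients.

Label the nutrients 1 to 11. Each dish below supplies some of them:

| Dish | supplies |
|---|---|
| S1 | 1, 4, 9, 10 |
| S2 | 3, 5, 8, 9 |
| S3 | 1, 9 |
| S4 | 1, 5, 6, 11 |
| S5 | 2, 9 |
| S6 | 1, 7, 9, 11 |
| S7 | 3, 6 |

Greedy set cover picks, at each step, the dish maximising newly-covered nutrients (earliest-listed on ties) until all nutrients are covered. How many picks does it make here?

Greedy: pick S1 (covers 4 new) → pick S2 (covers 3 new) → pick S4 (covers 2 new) → pick S5 (covers 1 new) → pick S6 (covers 1 new). Total picks: 5.

5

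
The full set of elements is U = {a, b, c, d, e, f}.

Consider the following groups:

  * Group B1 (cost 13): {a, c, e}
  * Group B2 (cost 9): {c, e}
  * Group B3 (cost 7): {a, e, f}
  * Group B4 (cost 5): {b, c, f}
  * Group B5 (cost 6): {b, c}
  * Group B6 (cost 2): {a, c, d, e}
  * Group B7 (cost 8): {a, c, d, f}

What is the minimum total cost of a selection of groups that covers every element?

7

B4, B6 together cover every element (B4 ∪ B6 = {a, b, c, d, e, f}); total cost 5 + 2 = 7.
No covering selection has total cost below 7.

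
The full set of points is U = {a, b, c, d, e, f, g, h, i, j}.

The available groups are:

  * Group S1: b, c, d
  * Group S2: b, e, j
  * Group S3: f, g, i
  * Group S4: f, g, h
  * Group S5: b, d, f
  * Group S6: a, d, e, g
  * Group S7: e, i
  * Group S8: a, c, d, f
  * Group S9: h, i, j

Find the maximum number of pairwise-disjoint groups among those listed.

3

S1, S4, S7 are pairwise disjoint (S1={b,c,d}; S4={f,g,h}; S7={e,i}).
Every remaining group overlaps one of these, and no 4 of the listed groups are pairwise disjoint, so 3 is the maximum.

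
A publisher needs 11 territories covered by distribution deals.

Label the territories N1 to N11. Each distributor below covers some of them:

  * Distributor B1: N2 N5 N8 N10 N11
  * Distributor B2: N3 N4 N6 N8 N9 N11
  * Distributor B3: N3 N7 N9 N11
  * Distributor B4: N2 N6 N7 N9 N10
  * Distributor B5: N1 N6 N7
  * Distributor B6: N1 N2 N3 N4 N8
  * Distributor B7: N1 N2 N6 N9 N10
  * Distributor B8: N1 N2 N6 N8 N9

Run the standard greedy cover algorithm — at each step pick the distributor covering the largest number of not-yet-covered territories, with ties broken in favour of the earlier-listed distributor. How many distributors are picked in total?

3

Greedy: pick B2 (covers 6 new) → pick B1 (covers 3 new) → pick B5 (covers 2 new). Total picks: 3.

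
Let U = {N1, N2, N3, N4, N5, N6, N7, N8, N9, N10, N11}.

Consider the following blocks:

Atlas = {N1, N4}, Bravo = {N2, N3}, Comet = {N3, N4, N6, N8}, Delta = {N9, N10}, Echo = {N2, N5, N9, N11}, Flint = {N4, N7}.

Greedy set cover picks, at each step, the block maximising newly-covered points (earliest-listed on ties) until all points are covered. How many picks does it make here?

5

Greedy: pick Comet (covers 4 new) → pick Echo (covers 4 new) → pick Atlas (covers 1 new) → pick Delta (covers 1 new) → pick Flint (covers 1 new). Total picks: 5.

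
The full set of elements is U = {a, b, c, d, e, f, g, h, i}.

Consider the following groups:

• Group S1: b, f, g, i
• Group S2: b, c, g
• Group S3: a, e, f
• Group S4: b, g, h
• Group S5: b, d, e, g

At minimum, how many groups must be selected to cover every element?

5

S1 and S2 and S3 and S4 and S5 together: S1 ∪ S2 ∪ S3 ∪ S4 ∪ S5 = {a, b, c, d, e, f, g, h, i} — every element is covered.
No 4 of the 5 groups cover everything (all 5 combinations miss at least one element), so 5 is optimal.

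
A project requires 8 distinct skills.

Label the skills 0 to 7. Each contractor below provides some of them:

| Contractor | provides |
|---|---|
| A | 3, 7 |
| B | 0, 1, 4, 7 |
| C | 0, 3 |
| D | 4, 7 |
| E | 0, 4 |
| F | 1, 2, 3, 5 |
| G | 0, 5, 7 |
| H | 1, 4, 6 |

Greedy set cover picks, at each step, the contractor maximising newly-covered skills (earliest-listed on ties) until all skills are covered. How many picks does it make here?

Greedy: pick B (covers 4 new) → pick F (covers 3 new) → pick H (covers 1 new). Total picks: 3.

3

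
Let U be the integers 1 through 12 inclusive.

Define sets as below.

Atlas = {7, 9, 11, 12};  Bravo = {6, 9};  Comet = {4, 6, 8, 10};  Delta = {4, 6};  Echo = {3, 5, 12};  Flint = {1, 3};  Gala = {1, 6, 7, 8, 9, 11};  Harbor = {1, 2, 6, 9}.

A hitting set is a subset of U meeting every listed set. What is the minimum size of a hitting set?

H = {3, 6, 9} meets every set (each contains at least one member of H), and |H| = 3.
The sets Atlas, Comet, Flint are pairwise disjoint, so any hitting set needs a separate point for each — at least 3. Hence 3 is optimal.

3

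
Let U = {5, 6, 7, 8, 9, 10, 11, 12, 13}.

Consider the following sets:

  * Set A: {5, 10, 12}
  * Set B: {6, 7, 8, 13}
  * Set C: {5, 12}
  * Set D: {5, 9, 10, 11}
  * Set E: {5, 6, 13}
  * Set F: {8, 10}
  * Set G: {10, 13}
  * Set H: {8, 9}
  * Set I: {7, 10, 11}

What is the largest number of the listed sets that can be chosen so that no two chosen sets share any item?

3

C, G, H are pairwise disjoint (C={5,12}; G={10,13}; H={8,9}).
Every remaining set overlaps one of these, and no 4 of the listed sets are pairwise disjoint, so 3 is the maximum.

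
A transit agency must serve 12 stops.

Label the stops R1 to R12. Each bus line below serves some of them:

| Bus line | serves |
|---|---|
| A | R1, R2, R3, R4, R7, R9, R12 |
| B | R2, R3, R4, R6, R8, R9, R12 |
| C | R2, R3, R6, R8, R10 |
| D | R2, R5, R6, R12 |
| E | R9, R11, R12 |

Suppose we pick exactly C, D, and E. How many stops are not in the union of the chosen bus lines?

Union of C, D, E = {R2, R3, R5, R6, R8, R9, R10, R11, R12}.
Not covered: R1, R4, R7 — 3 stops.

3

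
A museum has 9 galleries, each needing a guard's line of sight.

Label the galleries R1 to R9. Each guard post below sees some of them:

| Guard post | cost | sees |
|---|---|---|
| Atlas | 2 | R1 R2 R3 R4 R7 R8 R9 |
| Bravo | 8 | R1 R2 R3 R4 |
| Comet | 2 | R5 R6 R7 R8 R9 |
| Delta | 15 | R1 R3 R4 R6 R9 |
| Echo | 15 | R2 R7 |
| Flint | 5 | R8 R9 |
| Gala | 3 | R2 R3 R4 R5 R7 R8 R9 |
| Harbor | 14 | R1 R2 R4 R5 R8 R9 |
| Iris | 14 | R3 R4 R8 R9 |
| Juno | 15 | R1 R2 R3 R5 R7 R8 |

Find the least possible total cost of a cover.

4

Atlas, Comet together cover every gallery (Atlas ∪ Comet = {R1, R2, R3, R4, R5, R6, R7, R8, R9}); total cost 2 + 2 = 4.
No covering selection has total cost below 4.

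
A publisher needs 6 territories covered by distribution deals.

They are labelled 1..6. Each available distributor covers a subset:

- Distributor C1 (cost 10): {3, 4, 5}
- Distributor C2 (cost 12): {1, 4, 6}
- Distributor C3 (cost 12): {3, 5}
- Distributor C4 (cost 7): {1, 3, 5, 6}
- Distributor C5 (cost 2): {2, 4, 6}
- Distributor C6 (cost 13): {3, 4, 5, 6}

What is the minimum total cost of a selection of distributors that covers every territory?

C4, C5 together cover every territory (C4 ∪ C5 = {1, 2, 3, 4, 5, 6}); total cost 7 + 2 = 9.
No covering selection has total cost below 9.

9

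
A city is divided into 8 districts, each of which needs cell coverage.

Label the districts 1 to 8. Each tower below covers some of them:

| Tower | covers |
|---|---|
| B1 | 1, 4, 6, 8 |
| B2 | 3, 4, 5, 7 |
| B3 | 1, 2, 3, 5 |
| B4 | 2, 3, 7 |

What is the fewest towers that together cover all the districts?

Take {B1, B2, B4}. Their union is {1, 2, 3, 4, 5, 6, 7, 8}, which is all 8 districts.
Only B1 contains 6, so B1 is forced; the remaining 4 districts need at least 2 more towers (each remaining tower adds at most 3) — so at least 3 towers are needed, and 3 is optimal.

3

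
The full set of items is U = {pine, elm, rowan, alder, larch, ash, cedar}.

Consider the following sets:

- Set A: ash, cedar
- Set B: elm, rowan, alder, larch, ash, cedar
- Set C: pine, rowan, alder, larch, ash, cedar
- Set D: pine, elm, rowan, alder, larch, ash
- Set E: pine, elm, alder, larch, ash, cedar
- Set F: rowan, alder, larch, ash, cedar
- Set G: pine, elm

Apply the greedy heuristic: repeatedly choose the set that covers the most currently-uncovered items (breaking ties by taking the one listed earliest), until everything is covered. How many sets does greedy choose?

2

Greedy: pick B (covers 6 new) → pick C (covers 1 new). Total picks: 2.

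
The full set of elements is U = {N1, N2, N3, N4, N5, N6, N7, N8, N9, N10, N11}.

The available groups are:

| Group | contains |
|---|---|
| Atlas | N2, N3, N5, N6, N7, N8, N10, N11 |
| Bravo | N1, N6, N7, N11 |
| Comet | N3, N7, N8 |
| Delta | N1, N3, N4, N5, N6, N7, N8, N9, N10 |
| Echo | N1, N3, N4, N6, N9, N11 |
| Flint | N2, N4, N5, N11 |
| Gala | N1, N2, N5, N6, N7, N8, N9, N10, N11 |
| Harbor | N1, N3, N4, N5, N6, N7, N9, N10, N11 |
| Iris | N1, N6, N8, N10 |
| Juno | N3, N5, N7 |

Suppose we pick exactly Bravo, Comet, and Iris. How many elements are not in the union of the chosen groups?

Union of Bravo, Comet, Iris = {N1, N3, N6, N7, N8, N10, N11}.
Not covered: N2, N4, N5, N9 — 4 elements.

4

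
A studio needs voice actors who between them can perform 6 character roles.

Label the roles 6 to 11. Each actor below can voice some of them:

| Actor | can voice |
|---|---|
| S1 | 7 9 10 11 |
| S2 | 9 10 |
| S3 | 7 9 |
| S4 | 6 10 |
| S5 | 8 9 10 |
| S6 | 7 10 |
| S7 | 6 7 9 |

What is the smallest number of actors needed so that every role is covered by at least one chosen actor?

S1 and S5 and S7 together: S1 ∪ S5 ∪ S7 = {6, 7, 8, 9, 10, 11} — every role is covered.
Only S5 contains 8, so S5 is forced; the remaining 3 roles need at least 2 more actors (each remaining actor adds at most 2) — so at least 3 actors are needed, and 3 is optimal.

3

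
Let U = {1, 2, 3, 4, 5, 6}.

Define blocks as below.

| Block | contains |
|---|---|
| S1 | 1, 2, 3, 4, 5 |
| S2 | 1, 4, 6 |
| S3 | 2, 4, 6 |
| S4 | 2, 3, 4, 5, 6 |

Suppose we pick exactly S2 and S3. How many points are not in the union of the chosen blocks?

2

Union of S2, S3 = {1, 2, 4, 6}.
Not covered: 3, 5 — 2 points.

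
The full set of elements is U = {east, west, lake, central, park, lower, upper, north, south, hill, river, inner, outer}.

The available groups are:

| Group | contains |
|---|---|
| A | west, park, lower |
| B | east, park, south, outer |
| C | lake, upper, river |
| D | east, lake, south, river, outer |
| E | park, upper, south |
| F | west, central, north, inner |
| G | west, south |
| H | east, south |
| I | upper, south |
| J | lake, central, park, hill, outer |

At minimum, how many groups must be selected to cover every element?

A, B, C, F, and J cover everything between them: the union {east, west, lake, central, park, lower, upper, north, south, hill, river, inner, outer} is all of U.
No 4 of the 10 groups cover everything (all 210 combinations miss at least one element), so 5 is optimal.

5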